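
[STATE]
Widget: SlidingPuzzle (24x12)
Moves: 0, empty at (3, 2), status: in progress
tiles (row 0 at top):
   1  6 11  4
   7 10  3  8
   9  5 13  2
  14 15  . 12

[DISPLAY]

┌────┬────┬────┬────┐   
│  1 │  6 │ 11 │  4 │   
├────┼────┼────┼────┤   
│  7 │ 10 │  3 │  8 │   
├────┼────┼────┼────┤   
│  9 │  5 │ 13 │  2 │   
├────┼────┼────┼────┤   
│ 14 │ 15 │    │ 12 │   
└────┴────┴────┴────┘   
Moves: 0                
                        
                        


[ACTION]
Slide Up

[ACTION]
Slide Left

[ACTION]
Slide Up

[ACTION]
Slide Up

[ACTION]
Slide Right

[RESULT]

┌────┬────┬────┬────┐   
│  1 │  6 │ 11 │  4 │   
├────┼────┼────┼────┤   
│  7 │ 10 │  3 │  8 │   
├────┼────┼────┼────┤   
│  9 │  5 │ 13 │  2 │   
├────┼────┼────┼────┤   
│ 14 │ 15 │    │ 12 │   
└────┴────┴────┴────┘   
Moves: 2                
                        
                        


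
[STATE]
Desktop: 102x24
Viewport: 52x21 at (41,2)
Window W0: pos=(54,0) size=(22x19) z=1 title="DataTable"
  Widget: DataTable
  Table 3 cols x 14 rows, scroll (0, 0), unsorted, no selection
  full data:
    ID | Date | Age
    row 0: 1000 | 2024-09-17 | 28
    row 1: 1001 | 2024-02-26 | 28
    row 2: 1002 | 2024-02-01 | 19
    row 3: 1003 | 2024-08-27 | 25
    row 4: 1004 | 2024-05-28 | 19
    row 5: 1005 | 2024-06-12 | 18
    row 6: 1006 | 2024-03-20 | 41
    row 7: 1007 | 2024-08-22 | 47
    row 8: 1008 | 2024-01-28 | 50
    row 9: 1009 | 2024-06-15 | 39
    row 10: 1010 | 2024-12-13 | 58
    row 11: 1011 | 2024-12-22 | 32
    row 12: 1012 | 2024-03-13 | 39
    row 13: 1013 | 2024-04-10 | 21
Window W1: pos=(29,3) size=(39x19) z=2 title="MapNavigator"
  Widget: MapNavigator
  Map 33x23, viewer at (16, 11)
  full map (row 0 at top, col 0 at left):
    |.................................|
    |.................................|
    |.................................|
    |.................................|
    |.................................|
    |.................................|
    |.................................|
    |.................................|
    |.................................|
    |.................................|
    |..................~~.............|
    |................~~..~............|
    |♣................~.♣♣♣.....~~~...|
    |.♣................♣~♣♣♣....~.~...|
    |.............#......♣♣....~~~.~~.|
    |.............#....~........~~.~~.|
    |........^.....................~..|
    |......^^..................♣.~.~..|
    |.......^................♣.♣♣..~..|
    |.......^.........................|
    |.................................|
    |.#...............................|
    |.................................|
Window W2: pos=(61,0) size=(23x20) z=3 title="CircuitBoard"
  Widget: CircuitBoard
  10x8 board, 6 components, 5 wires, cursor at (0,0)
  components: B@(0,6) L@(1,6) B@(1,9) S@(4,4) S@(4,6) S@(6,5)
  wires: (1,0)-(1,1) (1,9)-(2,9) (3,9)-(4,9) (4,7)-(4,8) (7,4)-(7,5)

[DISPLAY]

             ┠──────┠─────────────────────┨         
━━━━━━━━━━━━━━━━━━━━┃   0 1 2 3 4 5 6 7 8 ┃         
or                  ┃0  [.]               ┃         
────────────────────┃                     ┃         
....................┃1   · ─ ·            ┃         
....................┃                     ┃         
....................┃2                    ┃         
....................┃                     ┃         
....................┃3                    ┃         
....................┃                     ┃         
.........~~.........┃4                   S┃         
.......@~..~........┃                     ┃         
........~.♣♣♣.....~~┃5                    ┃         
.........♣~♣♣♣....~.┃                     ┃         
....#......♣♣....~~~┃6                    ┃         
....#....~........~~┃                     ┃         
....................┃7                   ·┃         
.................♣.~┗━━━━━━━━━━━━━━━━━━━━━┛         
...............♣.♣♣..~..  ┃                         
━━━━━━━━━━━━━━━━━━━━━━━━━━┛                         
                                                    


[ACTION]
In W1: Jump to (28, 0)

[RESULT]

             ┠──────┠─────────────────────┨         
━━━━━━━━━━━━━━━━━━━━┃   0 1 2 3 4 5 6 7 8 ┃         
or                  ┃0  [.]               ┃         
────────────────────┃                     ┃         
                    ┃1   · ─ ·            ┃         
                    ┃                     ┃         
                    ┃2                    ┃         
                    ┃                     ┃         
                    ┃3                    ┃         
                    ┃                     ┃         
                    ┃4                   S┃         
.......@....        ┃                     ┃         
............        ┃5                    ┃         
............        ┃                     ┃         
............        ┃6                    ┃         
............        ┃                     ┃         
............        ┃7                   ·┃         
............        ┗━━━━━━━━━━━━━━━━━━━━━┛         
............              ┃                         
━━━━━━━━━━━━━━━━━━━━━━━━━━┛                         
                                                    


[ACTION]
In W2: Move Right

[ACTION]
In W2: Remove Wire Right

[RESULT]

             ┠──────┠─────────────────────┨         
━━━━━━━━━━━━━━━━━━━━┃   0 1 2 3 4 5 6 7 8 ┃         
or                  ┃0      [.]           ┃         
────────────────────┃                     ┃         
                    ┃1   · ─ ·            ┃         
                    ┃                     ┃         
                    ┃2                    ┃         
                    ┃                     ┃         
                    ┃3                    ┃         
                    ┃                     ┃         
                    ┃4                   S┃         
.......@....        ┃                     ┃         
............        ┃5                    ┃         
............        ┃                     ┃         
............        ┃6                    ┃         
............        ┃                     ┃         
............        ┃7                   ·┃         
............        ┗━━━━━━━━━━━━━━━━━━━━━┛         
............              ┃                         
━━━━━━━━━━━━━━━━━━━━━━━━━━┛                         
                                                    


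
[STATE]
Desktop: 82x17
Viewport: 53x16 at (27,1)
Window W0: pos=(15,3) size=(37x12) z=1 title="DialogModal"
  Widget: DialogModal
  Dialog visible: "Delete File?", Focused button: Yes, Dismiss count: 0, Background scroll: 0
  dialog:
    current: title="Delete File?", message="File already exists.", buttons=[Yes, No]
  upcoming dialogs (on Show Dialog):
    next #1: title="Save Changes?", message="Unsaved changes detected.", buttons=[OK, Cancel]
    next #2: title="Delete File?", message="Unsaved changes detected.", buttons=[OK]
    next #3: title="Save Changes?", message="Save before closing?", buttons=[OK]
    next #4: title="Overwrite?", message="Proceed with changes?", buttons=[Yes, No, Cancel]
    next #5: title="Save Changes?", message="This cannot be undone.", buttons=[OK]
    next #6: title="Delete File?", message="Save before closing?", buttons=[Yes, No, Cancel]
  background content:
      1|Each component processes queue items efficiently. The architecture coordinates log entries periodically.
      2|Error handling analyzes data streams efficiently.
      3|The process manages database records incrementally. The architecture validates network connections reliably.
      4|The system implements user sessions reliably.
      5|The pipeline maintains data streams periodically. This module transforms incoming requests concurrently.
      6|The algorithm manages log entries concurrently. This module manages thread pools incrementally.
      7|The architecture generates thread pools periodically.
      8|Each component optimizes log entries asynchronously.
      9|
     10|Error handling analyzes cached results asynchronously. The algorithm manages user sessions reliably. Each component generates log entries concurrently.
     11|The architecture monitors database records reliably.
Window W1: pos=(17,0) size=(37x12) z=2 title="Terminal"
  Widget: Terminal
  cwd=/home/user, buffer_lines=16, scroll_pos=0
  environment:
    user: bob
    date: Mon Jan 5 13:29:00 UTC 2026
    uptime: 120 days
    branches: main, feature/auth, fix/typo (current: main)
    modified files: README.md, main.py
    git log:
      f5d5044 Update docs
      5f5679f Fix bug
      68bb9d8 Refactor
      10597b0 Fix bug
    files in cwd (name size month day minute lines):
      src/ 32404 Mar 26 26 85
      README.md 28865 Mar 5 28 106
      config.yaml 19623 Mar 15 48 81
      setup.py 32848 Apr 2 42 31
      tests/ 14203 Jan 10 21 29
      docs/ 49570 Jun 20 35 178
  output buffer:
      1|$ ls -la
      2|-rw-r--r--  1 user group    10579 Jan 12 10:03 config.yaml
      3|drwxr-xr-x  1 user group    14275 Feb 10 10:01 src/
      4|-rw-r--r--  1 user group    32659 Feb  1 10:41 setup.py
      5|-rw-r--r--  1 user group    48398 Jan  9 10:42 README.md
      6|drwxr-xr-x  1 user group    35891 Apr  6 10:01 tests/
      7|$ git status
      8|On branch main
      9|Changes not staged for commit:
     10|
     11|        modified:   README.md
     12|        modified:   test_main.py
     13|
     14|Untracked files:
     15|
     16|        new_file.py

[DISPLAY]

                          ┃                          
──────────────────────────┨                          
                          ┃                          
-  1 user group    10579 J┃                          
x  1 user group    14275 F┃                          
-  1 user group    32659 F┃                          
-  1 user group    48398 J┃                          
x  1 user group    35891 A┃                          
tus                       ┃                          
 main                     ┃                          
━━━━━━━━━━━━━━━━━━━━━━━━━━┛                          
cture generates thread p┃                            
ent optimizes log entrie┃                            
━━━━━━━━━━━━━━━━━━━━━━━━┛                            
                                                     
                                                     


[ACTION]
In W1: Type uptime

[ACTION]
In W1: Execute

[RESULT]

                          ┃                          
──────────────────────────┨                          
odified:   test_main.py   ┃                          
                          ┃                          
 files:                   ┃                          
                          ┃                          
ew_file.py                ┃                          
                          ┃                          
p 120 days                ┃                          
                          ┃                          
━━━━━━━━━━━━━━━━━━━━━━━━━━┛                          
cture generates thread p┃                            
ent optimizes log entrie┃                            
━━━━━━━━━━━━━━━━━━━━━━━━┛                            
                                                     
                                                     


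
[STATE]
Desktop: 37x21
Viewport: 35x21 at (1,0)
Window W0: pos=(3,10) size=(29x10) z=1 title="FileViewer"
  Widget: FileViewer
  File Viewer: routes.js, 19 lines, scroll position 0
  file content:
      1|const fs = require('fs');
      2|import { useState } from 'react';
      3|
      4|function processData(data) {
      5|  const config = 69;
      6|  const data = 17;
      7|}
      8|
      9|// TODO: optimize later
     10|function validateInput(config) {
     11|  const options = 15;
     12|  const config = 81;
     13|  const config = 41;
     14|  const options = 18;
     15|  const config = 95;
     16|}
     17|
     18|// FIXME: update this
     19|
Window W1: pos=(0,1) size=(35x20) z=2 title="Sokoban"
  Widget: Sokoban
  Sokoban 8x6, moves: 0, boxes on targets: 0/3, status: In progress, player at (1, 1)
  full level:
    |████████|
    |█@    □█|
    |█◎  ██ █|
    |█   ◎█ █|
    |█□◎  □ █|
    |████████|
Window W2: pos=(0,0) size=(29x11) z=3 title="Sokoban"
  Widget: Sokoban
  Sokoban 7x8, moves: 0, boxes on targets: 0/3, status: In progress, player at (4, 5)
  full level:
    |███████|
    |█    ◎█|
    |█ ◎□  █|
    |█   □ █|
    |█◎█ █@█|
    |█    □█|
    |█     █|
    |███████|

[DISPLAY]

━━━━━━━━━━━━━━━━━━━━━━━━━━━┓       
 Sokoban                   ┃━━━━━┓ 
───────────────────────────┨     ┃ 
███████                    ┃─────┨ 
█    ◎█                    ┃     ┃ 
█ ◎□  █                    ┃     ┃ 
█   □ █                    ┃     ┃ 
█◎█ █@█                    ┃     ┃ 
█    □█                    ┃     ┃ 
█     █                    ┃     ┃ 
━━━━━━━━━━━━━━━━━━━━━━━━━━━┛     ┃ 
                                 ┃ 
                                 ┃ 
                                 ┃ 
                                 ┃ 
                                 ┃ 
                                 ┃ 
                                 ┃ 
                                 ┃ 
                                 ┃ 
━━━━━━━━━━━━━━━━━━━━━━━━━━━━━━━━━┛ 


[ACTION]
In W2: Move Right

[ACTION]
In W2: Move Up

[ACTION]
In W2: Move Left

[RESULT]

━━━━━━━━━━━━━━━━━━━━━━━━━━━┓       
 Sokoban                   ┃━━━━━┓ 
───────────────────────────┨     ┃ 
███████                    ┃─────┨ 
█    ◎█                    ┃     ┃ 
█ ◎□  █                    ┃     ┃ 
█  □@ █                    ┃     ┃ 
█◎█ █ █                    ┃     ┃ 
█    □█                    ┃     ┃ 
█     █                    ┃     ┃ 
━━━━━━━━━━━━━━━━━━━━━━━━━━━┛     ┃ 
                                 ┃ 
                                 ┃ 
                                 ┃ 
                                 ┃ 
                                 ┃ 
                                 ┃ 
                                 ┃ 
                                 ┃ 
                                 ┃ 
━━━━━━━━━━━━━━━━━━━━━━━━━━━━━━━━━┛ 


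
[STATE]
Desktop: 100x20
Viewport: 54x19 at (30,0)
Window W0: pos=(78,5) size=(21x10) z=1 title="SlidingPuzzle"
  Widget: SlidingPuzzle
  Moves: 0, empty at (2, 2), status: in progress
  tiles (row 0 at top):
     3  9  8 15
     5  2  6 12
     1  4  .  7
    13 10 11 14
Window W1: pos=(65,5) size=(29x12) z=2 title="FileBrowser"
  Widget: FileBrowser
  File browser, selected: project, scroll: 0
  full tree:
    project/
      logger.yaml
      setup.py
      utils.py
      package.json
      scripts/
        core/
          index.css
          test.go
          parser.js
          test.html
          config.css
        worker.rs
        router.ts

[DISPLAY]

                                                      
                                                      
                                                      
                                                      
                                                      
                                   ┏━━━━━━━━━━━━━━━━━━
                                   ┃ FileBrowser      
                                   ┠──────────────────
                                   ┃> [-] project/    
                                   ┃    logger.yaml   
                                   ┃    setup.py      
                                   ┃    utils.py      
                                   ┃    package.json  
                                   ┃    [+] scripts/  
                                   ┃                  
                                   ┃                  
                                   ┗━━━━━━━━━━━━━━━━━━
                                                      
                                                      


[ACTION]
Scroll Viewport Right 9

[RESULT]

                                                      
                                                      
                                                      
                                                      
                                                      
                          ┏━━━━━━━━━━━━━━━━━━━━━━━━━━━
                          ┃ FileBrowser               
                          ┠───────────────────────────
                          ┃> [-] project/             
                          ┃    logger.yaml            
                          ┃    setup.py               
                          ┃    utils.py               
                          ┃    package.json           
                          ┃    [+] scripts/           
                          ┃                           
                          ┃                           
                          ┗━━━━━━━━━━━━━━━━━━━━━━━━━━━
                                                      
                                                      


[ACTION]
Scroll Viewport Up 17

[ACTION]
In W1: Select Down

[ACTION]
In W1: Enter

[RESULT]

                                                      
                                                      
                                                      
                                                      
                                                      
                          ┏━━━━━━━━━━━━━━━━━━━━━━━━━━━
                          ┃ FileBrowser               
                          ┠───────────────────────────
                          ┃  [-] project/             
                          ┃  > logger.yaml            
                          ┃    setup.py               
                          ┃    utils.py               
                          ┃    package.json           
                          ┃    [+] scripts/           
                          ┃                           
                          ┃                           
                          ┗━━━━━━━━━━━━━━━━━━━━━━━━━━━
                                                      
                                                      


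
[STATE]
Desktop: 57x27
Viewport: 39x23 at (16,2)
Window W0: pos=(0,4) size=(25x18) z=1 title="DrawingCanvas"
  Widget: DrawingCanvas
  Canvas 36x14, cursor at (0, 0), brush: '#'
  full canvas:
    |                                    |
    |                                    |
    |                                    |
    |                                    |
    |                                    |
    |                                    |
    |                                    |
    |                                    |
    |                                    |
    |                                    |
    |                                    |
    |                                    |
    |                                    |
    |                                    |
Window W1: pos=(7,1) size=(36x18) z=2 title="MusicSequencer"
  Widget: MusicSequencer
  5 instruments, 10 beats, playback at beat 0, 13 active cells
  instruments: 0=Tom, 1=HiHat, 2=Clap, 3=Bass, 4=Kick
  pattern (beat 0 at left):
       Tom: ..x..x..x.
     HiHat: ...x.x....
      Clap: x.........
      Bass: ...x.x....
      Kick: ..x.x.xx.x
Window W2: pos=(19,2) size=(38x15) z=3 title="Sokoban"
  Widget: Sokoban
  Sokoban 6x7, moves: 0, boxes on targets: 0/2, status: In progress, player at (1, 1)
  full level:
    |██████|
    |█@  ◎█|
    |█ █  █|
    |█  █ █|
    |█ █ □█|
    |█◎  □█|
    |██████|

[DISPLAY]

que┏━━━━━━━━━━━━━━━━━━━━━━━━━━━━━━━━━━━
───┃ Sokoban                           
234┠───────────────────────────────────
█··┃██████                             
·█·┃█@  ◎█                             
···┃█ █  █                             
·█·┃█  █ █                             
█·█┃█ █ □█                             
   ┃█◎  □█                             
   ┃██████                             
   ┃Moves: 0  0/2                      
   ┃                                   
   ┃                                   
   ┃                                   
   ┗━━━━━━━━━━━━━━━━━━━━━━━━━━━━━━━━━━━
                          ┃            
━━━━━━━━━━━━━━━━━━━━━━━━━━┛            
        ┃                              
        ┃                              
━━━━━━━━┛                              
                                       
                                       
                                       


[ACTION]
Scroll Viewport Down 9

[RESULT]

234┠───────────────────────────────────
█··┃██████                             
·█·┃█@  ◎█                             
···┃█ █  █                             
·█·┃█  █ █                             
█·█┃█ █ □█                             
   ┃█◎  □█                             
   ┃██████                             
   ┃Moves: 0  0/2                      
   ┃                                   
   ┃                                   
   ┃                                   
   ┗━━━━━━━━━━━━━━━━━━━━━━━━━━━━━━━━━━━
                          ┃            
━━━━━━━━━━━━━━━━━━━━━━━━━━┛            
        ┃                              
        ┃                              
━━━━━━━━┛                              
                                       
                                       
                                       
                                       
                                       


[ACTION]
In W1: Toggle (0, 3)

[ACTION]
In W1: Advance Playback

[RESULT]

234┠───────────────────────────────────
██·┃██████                             
·█·┃█@  ◎█                             
···┃█ █  █                             
·█·┃█  █ █                             
█·█┃█ █ □█                             
   ┃█◎  □█                             
   ┃██████                             
   ┃Moves: 0  0/2                      
   ┃                                   
   ┃                                   
   ┃                                   
   ┗━━━━━━━━━━━━━━━━━━━━━━━━━━━━━━━━━━━
                          ┃            
━━━━━━━━━━━━━━━━━━━━━━━━━━┛            
        ┃                              
        ┃                              
━━━━━━━━┛                              
                                       
                                       
                                       
                                       
                                       


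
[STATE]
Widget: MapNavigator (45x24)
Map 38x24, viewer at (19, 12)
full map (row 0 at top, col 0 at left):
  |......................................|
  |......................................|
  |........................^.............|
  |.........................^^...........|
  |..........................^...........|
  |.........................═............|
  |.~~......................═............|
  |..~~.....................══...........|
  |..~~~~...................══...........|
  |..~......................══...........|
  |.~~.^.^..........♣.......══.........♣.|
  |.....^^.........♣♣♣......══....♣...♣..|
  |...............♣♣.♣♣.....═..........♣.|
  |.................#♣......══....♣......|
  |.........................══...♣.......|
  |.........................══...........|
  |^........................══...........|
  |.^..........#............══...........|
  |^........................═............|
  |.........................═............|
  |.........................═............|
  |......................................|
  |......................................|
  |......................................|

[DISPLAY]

   ......................................    
   ......................................    
   ........................^.............    
   .........................^^...........    
   ..........................^...........    
   .........................═............    
   .~~......................═............    
   ..~~.....................══...........    
   ..~~~~...................══...........    
   ..~......................══...........    
   .~~.^.^..........♣.......══.........♣.    
   .....^^.........♣♣♣......══....♣...♣..    
   ...............♣♣.♣@.....═..........♣.    
   .................#♣......══....♣......    
   .........................══...♣.......    
   .........................══...........    
   ^........................══...........    
   .^..........#............══...........    
   ^........................═............    
   .........................═............    
   .........................═............    
   ......................................    
   ......................................    
   ......................................    


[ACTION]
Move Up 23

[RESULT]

                                             
                                             
                                             
                                             
                                             
                                             
                                             
                                             
                                             
                                             
                                             
                                             
   ...................@..................    
   ......................................    
   ........................^.............    
   .........................^^...........    
   ..........................^...........    
   .........................═............    
   .~~......................═............    
   ..~~.....................══...........    
   ..~~~~...................══...........    
   ..~......................══...........    
   .~~.^.^..........♣.......══.........♣.    
   .....^^.........♣♣♣......══....♣...♣..    


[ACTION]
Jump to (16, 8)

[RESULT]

                                             
                                             
                                             
                                             
      ...................................... 
      ...................................... 
      ........................^............. 
      .........................^^........... 
      ..........................^........... 
      .........................═............ 
      .~~......................═............ 
      ..~~.....................══........... 
      ..~~~~..........@........══........... 
      ..~......................══........... 
      .~~.^.^..........♣.......══.........♣. 
      .....^^.........♣♣♣......══....♣...♣.. 
      ...............♣♣.♣♣.....═..........♣. 
      .................#♣......══....♣...... 
      .........................══...♣....... 
      .........................══........... 
      ^........................══........... 
      .^..........#............══........... 
      ^........................═............ 
      .........................═............ 


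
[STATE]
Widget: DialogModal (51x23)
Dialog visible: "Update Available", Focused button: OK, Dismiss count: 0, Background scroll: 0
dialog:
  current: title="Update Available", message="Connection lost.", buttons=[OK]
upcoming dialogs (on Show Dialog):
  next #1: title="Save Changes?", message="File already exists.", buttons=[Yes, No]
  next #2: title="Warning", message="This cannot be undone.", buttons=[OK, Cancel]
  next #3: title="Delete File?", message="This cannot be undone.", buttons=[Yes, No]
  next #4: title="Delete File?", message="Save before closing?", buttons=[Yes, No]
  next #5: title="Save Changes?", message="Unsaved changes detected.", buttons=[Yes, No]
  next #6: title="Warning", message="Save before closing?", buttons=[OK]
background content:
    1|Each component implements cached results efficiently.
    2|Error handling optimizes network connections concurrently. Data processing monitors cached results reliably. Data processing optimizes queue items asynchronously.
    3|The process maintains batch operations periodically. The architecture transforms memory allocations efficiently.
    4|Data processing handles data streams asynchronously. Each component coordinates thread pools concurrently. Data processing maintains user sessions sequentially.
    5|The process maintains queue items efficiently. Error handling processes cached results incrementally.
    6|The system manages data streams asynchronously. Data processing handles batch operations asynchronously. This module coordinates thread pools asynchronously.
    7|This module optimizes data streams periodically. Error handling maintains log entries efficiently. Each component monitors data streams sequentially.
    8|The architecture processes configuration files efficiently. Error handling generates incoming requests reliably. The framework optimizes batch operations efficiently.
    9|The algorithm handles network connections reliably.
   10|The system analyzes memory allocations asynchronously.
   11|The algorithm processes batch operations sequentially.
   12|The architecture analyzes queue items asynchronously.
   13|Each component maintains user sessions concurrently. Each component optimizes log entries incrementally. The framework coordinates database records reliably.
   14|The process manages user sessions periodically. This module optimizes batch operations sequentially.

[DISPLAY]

Each component implements cached results efficientl
Error handling optimizes network connections concur
The process maintains batch operations periodically
Data processing handles data streams asynchronously
The process maintains queue items efficiently. Erro
The system manages data streams asynchronously. Dat
This module optimizes data streams periodically. Er
The architecture processes configuration files effi
The algorithm handles network connections reliably.
The system anal┌──────────────────┐ons asynchronous
The algorithm p│ Update Available │tions sequential
The architectur│ Connection lost. │ms asynchronousl
Each component │       [OK]       │ons concurrently
The process man└──────────────────┘eriodically. Thi
                                                   
                                                   
                                                   
                                                   
                                                   
                                                   
                                                   
                                                   
                                                   


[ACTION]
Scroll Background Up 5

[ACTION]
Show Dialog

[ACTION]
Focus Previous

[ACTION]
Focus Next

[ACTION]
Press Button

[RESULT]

Each component implements cached results efficientl
Error handling optimizes network connections concur
The process maintains batch operations periodically
Data processing handles data streams asynchronously
The process maintains queue items efficiently. Erro
The system manages data streams asynchronously. Dat
This module optimizes data streams periodically. Er
The architecture processes configuration files effi
The algorithm handles network connections reliably.
The system analyzes memory allocations asynchronous
The algorithm processes batch operations sequential
The architecture analyzes queue items asynchronousl
Each component maintains user sessions concurrently
The process manages user sessions periodically. Thi
                                                   
                                                   
                                                   
                                                   
                                                   
                                                   
                                                   
                                                   
                                                   


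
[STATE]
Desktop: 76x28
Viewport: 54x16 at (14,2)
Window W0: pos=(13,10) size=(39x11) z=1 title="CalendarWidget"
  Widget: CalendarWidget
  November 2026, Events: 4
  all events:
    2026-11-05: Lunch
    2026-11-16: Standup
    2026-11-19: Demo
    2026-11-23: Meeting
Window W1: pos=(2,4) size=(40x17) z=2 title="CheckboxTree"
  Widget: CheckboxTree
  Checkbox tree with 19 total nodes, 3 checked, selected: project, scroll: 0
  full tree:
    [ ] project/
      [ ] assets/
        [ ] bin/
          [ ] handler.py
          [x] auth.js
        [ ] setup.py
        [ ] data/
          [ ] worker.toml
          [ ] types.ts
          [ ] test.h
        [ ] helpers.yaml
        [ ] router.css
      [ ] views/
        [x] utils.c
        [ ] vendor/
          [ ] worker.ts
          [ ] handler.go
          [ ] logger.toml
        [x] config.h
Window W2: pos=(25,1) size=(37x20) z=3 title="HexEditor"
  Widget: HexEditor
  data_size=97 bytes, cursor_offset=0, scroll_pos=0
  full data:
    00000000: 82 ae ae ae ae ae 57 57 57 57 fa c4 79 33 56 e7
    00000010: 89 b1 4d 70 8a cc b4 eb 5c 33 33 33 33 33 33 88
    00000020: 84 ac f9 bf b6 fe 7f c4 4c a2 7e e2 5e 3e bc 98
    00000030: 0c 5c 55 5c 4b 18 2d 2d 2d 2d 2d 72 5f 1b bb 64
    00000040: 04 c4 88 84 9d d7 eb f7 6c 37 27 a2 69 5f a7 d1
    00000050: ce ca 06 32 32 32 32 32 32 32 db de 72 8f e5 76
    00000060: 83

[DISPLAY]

           ┃ HexEditor                         ┃      
           ┠───────────────────────────────────┨      
━━━━━━━━━━━┃00000000  82 ae ae ae ae ae 57 57  ┃      
ee         ┃00000010  89 b1 4d 70 8a cc b4 eb  ┃      
───────────┃00000020  84 ac f9 bf b6 fe 7f c4  ┃      
t/         ┃00000030  0c 5c 55 5c 4b 18 2d 2d  ┃      
ts/        ┃00000040  04 c4 88 84 9d d7 eb f7  ┃      
n/         ┃00000050  ce ca 06 32 32 32 32 32  ┃      
handler.py ┃00000060  83                       ┃      
auth.js    ┃                                   ┃      
tup.py     ┃                                   ┃      
ta/        ┃                                   ┃      
worker.toml┃                                   ┃      
types.ts   ┃                                   ┃      
test.h     ┃                                   ┃      
lpers.yaml ┃                                   ┃      


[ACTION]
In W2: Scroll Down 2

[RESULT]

           ┃ HexEditor                         ┃      
           ┠───────────────────────────────────┨      
━━━━━━━━━━━┃00000020  84 ac f9 bf b6 fe 7f c4  ┃      
ee         ┃00000030  0c 5c 55 5c 4b 18 2d 2d  ┃      
───────────┃00000040  04 c4 88 84 9d d7 eb f7  ┃      
t/         ┃00000050  ce ca 06 32 32 32 32 32  ┃      
ts/        ┃00000060  83                       ┃      
n/         ┃                                   ┃      
handler.py ┃                                   ┃      
auth.js    ┃                                   ┃      
tup.py     ┃                                   ┃      
ta/        ┃                                   ┃      
worker.toml┃                                   ┃      
types.ts   ┃                                   ┃      
test.h     ┃                                   ┃      
lpers.yaml ┃                                   ┃      


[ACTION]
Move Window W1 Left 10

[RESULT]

           ┃ HexEditor                         ┃      
           ┠───────────────────────────────────┨      
━━━━━━━━━━━┃00000020  84 ac f9 bf b6 fe 7f c4  ┃      
           ┃00000030  0c 5c 55 5c 4b 18 2d 2d  ┃      
───────────┃00000040  04 c4 88 84 9d d7 eb f7  ┃      
           ┃00000050  ce ca 06 32 32 32 32 32  ┃      
/          ┃00000060  83                       ┃      
           ┃                                   ┃      
ndler.py   ┃                                   ┃      
th.js      ┃                                   ┃      
p.py       ┃                                   ┃      
/          ┃                                   ┃      
rker.toml  ┃                                   ┃      
pes.ts     ┃                                   ┃      
st.h       ┃                                   ┃      
ers.yaml   ┃                                   ┃      


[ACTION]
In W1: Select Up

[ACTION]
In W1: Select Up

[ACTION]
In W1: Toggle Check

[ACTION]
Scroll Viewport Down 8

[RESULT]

ndler.py   ┃                                   ┃      
th.js      ┃                                   ┃      
p.py       ┃                                   ┃      
/          ┃                                   ┃      
rker.toml  ┃                                   ┃      
pes.ts     ┃                                   ┃      
st.h       ┃                                   ┃      
ers.yaml   ┃                                   ┃      
er.css     ┃                                   ┃      
           ┃                                   ┃      
━━━━━━━━━━━┗━━━━━━━━━━━━━━━━━━━━━━━━━━━━━━━━━━━┛      
                                                      
                                                      
                                                      
                                                      
                                                      
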